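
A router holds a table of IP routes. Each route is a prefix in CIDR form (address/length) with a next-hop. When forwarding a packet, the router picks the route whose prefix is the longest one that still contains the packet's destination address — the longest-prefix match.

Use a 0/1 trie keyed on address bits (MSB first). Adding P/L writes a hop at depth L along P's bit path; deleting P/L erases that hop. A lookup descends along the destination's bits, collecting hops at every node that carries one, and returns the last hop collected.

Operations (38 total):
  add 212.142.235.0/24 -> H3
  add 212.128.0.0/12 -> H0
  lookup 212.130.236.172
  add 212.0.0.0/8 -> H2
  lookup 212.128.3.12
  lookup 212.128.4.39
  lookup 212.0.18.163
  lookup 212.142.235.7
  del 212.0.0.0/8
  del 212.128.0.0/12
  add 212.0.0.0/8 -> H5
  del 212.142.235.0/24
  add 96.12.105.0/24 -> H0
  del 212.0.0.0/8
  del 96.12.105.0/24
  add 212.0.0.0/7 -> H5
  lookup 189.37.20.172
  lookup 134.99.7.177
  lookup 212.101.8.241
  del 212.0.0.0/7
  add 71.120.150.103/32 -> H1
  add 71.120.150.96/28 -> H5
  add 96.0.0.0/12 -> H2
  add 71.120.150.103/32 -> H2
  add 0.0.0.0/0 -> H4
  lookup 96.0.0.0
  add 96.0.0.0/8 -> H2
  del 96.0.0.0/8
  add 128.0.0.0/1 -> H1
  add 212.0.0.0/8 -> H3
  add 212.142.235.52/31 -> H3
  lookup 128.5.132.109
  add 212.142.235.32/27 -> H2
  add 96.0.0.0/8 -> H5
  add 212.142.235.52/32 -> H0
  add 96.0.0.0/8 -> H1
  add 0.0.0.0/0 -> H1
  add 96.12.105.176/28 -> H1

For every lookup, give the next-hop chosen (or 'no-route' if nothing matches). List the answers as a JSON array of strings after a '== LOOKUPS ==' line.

Process each operation:
  + 212.142.235.0/24 (H3) depth=24
  + 212.128.0.0/12 (H0) depth=12
  Q 212.130.236.172: descend 110101001000 ; hops seen [H0] ; pick H0
  + 212.0.0.0/8 (H2) depth=8
  Q 212.128.3.12: descend 110101001000 ; hops seen [H2,H0] ; pick H0
  Q 212.128.4.39: descend 110101001000 ; hops seen [H2,H0] ; pick H0
  Q 212.0.18.163: descend 11010100 ; hops seen [H2] ; pick H2
  Q 212.142.235.7: descend 110101001000111011101011 ; hops seen [H2,H0,H3] ; pick H3
  - 212.0.0.0/8 clear@8
  - 212.128.0.0/12 clear@12
  + 212.0.0.0/8 (H5) depth=8
  - 212.142.235.0/24 clear@24
  + 96.12.105.0/24 (H0) depth=24
  - 212.0.0.0/8 clear@8
  - 96.12.105.0/24 clear@24
  + 212.0.0.0/7 (H5) depth=7
  Q 189.37.20.172: descend 1 ; hops seen [∅] ; pick no-route
  Q 134.99.7.177: descend 1 ; hops seen [∅] ; pick no-route
  Q 212.101.8.241: descend 11010100 ; hops seen [H5] ; pick H5
  - 212.0.0.0/7 clear@7
  + 71.120.150.103/32 (H1) depth=32
  + 71.120.150.96/28 (H5) depth=28
  + 96.0.0.0/12 (H2) depth=12
  + 71.120.150.103/32 (H2) depth=32
  + 0.0.0.0/0 (H4) depth=0
  Q 96.0.0.0: descend 011000000000 ; hops seen [H4,H2] ; pick H2
  + 96.0.0.0/8 (H2) depth=8
  - 96.0.0.0/8 clear@8
  + 128.0.0.0/1 (H1) depth=1
  + 212.0.0.0/8 (H3) depth=8
  + 212.142.235.52/31 (H3) depth=31
  Q 128.5.132.109: descend 1 ; hops seen [H4,H1] ; pick H1
  + 212.142.235.32/27 (H2) depth=27
  + 96.0.0.0/8 (H5) depth=8
  + 212.142.235.52/32 (H0) depth=32
  + 96.0.0.0/8 (H1) depth=8
  + 0.0.0.0/0 (H1) depth=0
  + 96.12.105.176/28 (H1) depth=28

== LOOKUPS ==
["H0","H0","H0","H2","H3","no-route","no-route","H5","H2","H1"]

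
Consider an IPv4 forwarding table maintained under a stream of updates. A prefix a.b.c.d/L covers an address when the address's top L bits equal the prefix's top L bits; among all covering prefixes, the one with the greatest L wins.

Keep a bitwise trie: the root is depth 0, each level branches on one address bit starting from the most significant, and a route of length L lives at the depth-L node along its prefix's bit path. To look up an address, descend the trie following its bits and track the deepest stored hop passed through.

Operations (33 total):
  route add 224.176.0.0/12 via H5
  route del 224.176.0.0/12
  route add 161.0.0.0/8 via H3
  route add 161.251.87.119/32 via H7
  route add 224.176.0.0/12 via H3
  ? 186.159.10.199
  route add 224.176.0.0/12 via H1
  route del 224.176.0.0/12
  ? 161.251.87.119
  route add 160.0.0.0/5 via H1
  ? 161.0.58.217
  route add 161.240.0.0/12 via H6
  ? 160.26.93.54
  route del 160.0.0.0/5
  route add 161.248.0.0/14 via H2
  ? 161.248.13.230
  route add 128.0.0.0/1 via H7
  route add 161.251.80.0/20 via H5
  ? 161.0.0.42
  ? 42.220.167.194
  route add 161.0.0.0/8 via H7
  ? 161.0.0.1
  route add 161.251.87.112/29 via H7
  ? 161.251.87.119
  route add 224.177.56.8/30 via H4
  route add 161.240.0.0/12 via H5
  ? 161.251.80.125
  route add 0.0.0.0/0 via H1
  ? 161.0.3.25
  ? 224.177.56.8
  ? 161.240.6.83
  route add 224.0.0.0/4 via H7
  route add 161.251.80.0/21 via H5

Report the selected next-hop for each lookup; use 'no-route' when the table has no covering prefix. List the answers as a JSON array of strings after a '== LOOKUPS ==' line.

Apply in order:
  + 224.176.0.0/12 (H5) depth=12
  del 224.176.0.0/12 (clear depth 12)
  + 161.0.0.0/8 (H3) depth=8
  + 161.251.87.119/32 (H7) depth=32
  + 224.176.0.0/12 (H3) depth=12
  ? 186.159.10.199  path d0:-→d1:-→d2:-→d3:-  best=no-route
  + 224.176.0.0/12 (H1) depth=12
  del 224.176.0.0/12 (clear depth 12)
  ? 161.251.87.119  path d0:-→d1:-→d2:-→d3:-→d4:-→d5:-→d6:-→d7:-→d8:H3→d9:-→d10:-→d11:-→d12:-→d13:-→d14:-→d15:-→d16:-→d17:-→d18:-→d19:-→d20:-→d21:-→d22:-→d23:-→d24:-→d25:-→d26:-→d27:-→d28:-→d29:-→d30:-→d31:-→d32:H7  best=H7
  + 160.0.0.0/5 (H1) depth=5
  ? 161.0.58.217  path d0:-→d1:-→d2:-→d3:-→d4:-→d5:H1→d6:-→d7:-→d8:H3  best=H3
  + 161.240.0.0/12 (H6) depth=12
  ? 160.26.93.54  path d0:-→d1:-→d2:-→d3:-→d4:-→d5:H1→d6:-→d7:-  best=H1
  del 160.0.0.0/5 (clear depth 5)
  + 161.248.0.0/14 (H2) depth=14
  ? 161.248.13.230  path d0:-→d1:-→d2:-→d3:-→d4:-→d5:-→d6:-→d7:-→d8:H3→d9:-→d10:-→d11:-→d12:H6→d13:-→d14:H2  best=H2
  + 128.0.0.0/1 (H7) depth=1
  + 161.251.80.0/20 (H5) depth=20
  ? 161.0.0.42  path d0:-→d1:H7→d2:-→d3:-→d4:-→d5:-→d6:-→d7:-→d8:H3  best=H3
  ? 42.220.167.194  path d0:-  best=no-route
  + 161.0.0.0/8 (H7) depth=8
  ? 161.0.0.1  path d0:-→d1:H7→d2:-→d3:-→d4:-→d5:-→d6:-→d7:-→d8:H7  best=H7
  + 161.251.87.112/29 (H7) depth=29
  ? 161.251.87.119  path d0:-→d1:H7→d2:-→d3:-→d4:-→d5:-→d6:-→d7:-→d8:H7→d9:-→d10:-→d11:-→d12:H6→d13:-→d14:H2→d15:-→d16:-→d17:-→d18:-→d19:-→d20:H5→d21:-→d22:-→d23:-→d24:-→d25:-→d26:-→d27:-→d28:-→d29:H7→d30:-→d31:-→d32:H7  best=H7
  + 224.177.56.8/30 (H4) depth=30
  + 161.240.0.0/12 (H5) depth=12
  ? 161.251.80.125  path d0:-→d1:H7→d2:-→d3:-→d4:-→d5:-→d6:-→d7:-→d8:H7→d9:-→d10:-→d11:-→d12:H5→d13:-→d14:H2→d15:-→d16:-→d17:-→d18:-→d19:-→d20:H5→d21:-  best=H5
  + 0.0.0.0/0 (H1) depth=0
  ? 161.0.3.25  path d0:H1→d1:H7→d2:-→d3:-→d4:-→d5:-→d6:-→d7:-→d8:H7  best=H7
  ? 224.177.56.8  path d0:H1→d1:H7→d2:-→d3:-→d4:-→d5:-→d6:-→d7:-→d8:-→d9:-→d10:-→d11:-→d12:-→d13:-→d14:-→d15:-→d16:-→d17:-→d18:-→d19:-→d20:-→d21:-→d22:-→d23:-→d24:-→d25:-→d26:-→d27:-→d28:-→d29:-→d30:H4  best=H4
  ? 161.240.6.83  path d0:H1→d1:H7→d2:-→d3:-→d4:-→d5:-→d6:-→d7:-→d8:H7→d9:-→d10:-→d11:-→d12:H5  best=H5
  + 224.0.0.0/4 (H7) depth=4
  + 161.251.80.0/21 (H5) depth=21

== LOOKUPS ==
["no-route","H7","H3","H1","H2","H3","no-route","H7","H7","H5","H7","H4","H5"]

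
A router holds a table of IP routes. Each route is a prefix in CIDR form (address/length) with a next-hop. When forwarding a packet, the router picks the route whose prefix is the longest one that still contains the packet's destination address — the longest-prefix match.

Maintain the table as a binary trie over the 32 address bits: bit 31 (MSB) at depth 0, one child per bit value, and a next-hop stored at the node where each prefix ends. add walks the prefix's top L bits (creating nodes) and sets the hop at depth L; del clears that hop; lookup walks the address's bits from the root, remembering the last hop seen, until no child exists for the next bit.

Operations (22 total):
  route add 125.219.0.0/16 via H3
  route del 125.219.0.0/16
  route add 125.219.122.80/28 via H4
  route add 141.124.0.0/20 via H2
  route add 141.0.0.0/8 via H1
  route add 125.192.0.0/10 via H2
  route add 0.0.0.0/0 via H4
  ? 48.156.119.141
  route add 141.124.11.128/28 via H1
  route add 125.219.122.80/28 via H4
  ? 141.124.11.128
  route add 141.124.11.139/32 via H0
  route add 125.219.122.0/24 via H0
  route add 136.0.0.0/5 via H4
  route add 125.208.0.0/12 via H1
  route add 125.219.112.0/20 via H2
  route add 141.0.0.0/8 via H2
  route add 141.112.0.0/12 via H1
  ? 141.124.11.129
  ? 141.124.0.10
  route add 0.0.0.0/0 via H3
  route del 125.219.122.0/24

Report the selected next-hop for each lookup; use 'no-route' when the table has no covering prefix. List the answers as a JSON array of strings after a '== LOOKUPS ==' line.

Apply in order:
  + 125.219.0.0/16 (H3) depth=16
  - 125.219.0.0/16 clear@16
  + 125.219.122.80/28 (H4) depth=28
  + 141.124.0.0/20 (H2) depth=20
  + 141.0.0.0/8 (H1) depth=8
  + 125.192.0.0/10 (H2) depth=10
  + 0.0.0.0/0 (H4) depth=0
  lookup 48.156.119.141: bits 0 walk d0:H4→d1:- -> H4
  + 141.124.11.128/28 (H1) depth=28
  + 125.219.122.80/28 (H4) depth=28
  lookup 141.124.11.128: bits 1000110101111100000010111000 walk d0:H4→d1:-→d2:-→d3:-→d4:-→d5:-→d6:-→d7:-→d8:H1→d9:-→d10:-→d11:-→d12:-→d13:-→d14:-→d15:-→d16:-→d17:-→d18:-→d19:-→d20:H2→d21:-→d22:-→d23:-→d24:-→d25:-→d26:-→d27:-→d28:H1 -> H1
  + 141.124.11.139/32 (H0) depth=32
  + 125.219.122.0/24 (H0) depth=24
  + 136.0.0.0/5 (H4) depth=5
  + 125.208.0.0/12 (H1) depth=12
  + 125.219.112.0/20 (H2) depth=20
  + 141.0.0.0/8 (H2) depth=8
  + 141.112.0.0/12 (H1) depth=12
  lookup 141.124.11.129: bits 1000110101111100000010111000 walk d0:H4→d1:-→d2:-→d3:-→d4:-→d5:H4→d6:-→d7:-→d8:H2→d9:-→d10:-→d11:-→d12:H1→d13:-→d14:-→d15:-→d16:-→d17:-→d18:-→d19:-→d20:H2→d21:-→d22:-→d23:-→d24:-→d25:-→d26:-→d27:-→d28:H1 -> H1
  lookup 141.124.0.10: bits 10001101011111000000 walk d0:H4→d1:-→d2:-→d3:-→d4:-→d5:H4→d6:-→d7:-→d8:H2→d9:-→d10:-→d11:-→d12:H1→d13:-→d14:-→d15:-→d16:-→d17:-→d18:-→d19:-→d20:H2 -> H2
  + 0.0.0.0/0 (H3) depth=0
  - 125.219.122.0/24 clear@24

== LOOKUPS ==
["H4","H1","H1","H2"]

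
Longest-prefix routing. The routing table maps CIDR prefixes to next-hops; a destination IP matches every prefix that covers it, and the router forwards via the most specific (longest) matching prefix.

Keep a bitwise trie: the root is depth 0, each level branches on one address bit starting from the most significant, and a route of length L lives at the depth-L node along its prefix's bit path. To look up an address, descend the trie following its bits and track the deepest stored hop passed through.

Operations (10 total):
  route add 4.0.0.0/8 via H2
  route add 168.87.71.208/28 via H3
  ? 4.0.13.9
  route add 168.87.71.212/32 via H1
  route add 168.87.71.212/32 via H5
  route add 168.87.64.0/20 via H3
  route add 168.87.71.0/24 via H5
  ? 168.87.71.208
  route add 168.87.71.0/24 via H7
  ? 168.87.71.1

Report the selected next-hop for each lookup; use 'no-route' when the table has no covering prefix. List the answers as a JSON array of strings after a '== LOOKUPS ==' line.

Process each operation:
  add 4.0.0.0/8 -> H2 at depth 8
  add 168.87.71.208/28 -> H3 at depth 28
  ? 4.0.13.9  path d0:-→d1:-→d2:-→d3:-→d4:-→d5:-→d6:-→d7:-→d8:H2  best=H2
  add 168.87.71.212/32 -> H1 at depth 32
  add 168.87.71.212/32 -> H5 at depth 32
  add 168.87.64.0/20 -> H3 at depth 20
  add 168.87.71.0/24 -> H5 at depth 24
  ? 168.87.71.208  path d0:-→d1:-→d2:-→d3:-→d4:-→d5:-→d6:-→d7:-→d8:-→d9:-→d10:-→d11:-→d12:-→d13:-→d14:-→d15:-→d16:-→d17:-→d18:-→d19:-→d20:H3→d21:-→d22:-→d23:-→d24:H5→d25:-→d26:-→d27:-→d28:H3→d29:-  best=H3
  add 168.87.71.0/24 -> H7 at depth 24
  ? 168.87.71.1  path d0:-→d1:-→d2:-→d3:-→d4:-→d5:-→d6:-→d7:-→d8:-→d9:-→d10:-→d11:-→d12:-→d13:-→d14:-→d15:-→d16:-→d17:-→d18:-→d19:-→d20:H3→d21:-→d22:-→d23:-→d24:H7  best=H7

== LOOKUPS ==
["H2","H3","H7"]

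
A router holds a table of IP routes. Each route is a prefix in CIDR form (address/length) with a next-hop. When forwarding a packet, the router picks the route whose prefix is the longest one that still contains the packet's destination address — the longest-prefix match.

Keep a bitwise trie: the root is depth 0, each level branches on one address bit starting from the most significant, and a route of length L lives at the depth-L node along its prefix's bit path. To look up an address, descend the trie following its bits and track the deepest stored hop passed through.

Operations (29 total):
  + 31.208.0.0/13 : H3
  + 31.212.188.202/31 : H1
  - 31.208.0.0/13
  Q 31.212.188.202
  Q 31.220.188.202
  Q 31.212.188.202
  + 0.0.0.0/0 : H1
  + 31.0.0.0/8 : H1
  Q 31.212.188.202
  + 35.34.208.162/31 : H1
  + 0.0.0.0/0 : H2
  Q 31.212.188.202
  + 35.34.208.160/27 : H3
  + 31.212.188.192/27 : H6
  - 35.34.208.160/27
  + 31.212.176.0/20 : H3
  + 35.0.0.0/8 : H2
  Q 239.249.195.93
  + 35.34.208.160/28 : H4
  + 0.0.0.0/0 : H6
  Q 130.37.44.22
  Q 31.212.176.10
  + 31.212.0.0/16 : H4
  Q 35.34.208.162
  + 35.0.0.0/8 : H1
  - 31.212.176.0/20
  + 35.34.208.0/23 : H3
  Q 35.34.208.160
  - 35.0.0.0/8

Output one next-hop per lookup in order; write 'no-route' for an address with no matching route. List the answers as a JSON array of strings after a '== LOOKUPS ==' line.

Trace:
  add 31.208.0.0/13 -> H3 at depth 13
  add 31.212.188.202/31 -> H1 at depth 31
  - 31.208.0.0/13 clear@13
  lookup 31.212.188.202: bits 0001111111010100101111001100101 walk d0:-→d1:-→d2:-→d3:-→d4:-→d5:-→d6:-→d7:-→d8:-→d9:-→d10:-→d11:-→d12:-→d13:-→d14:-→d15:-→d16:-→d17:-→d18:-→d19:-→d20:-→d21:-→d22:-→d23:-→d24:-→d25:-→d26:-→d27:-→d28:-→d29:-→d30:-→d31:H1 -> H1
  lookup 31.220.188.202: bits 000111111101 walk d0:-→d1:-→d2:-→d3:-→d4:-→d5:-→d6:-→d7:-→d8:-→d9:-→d10:-→d11:-→d12:- -> no-route
  lookup 31.212.188.202: bits 0001111111010100101111001100101 walk d0:-→d1:-→d2:-→d3:-→d4:-→d5:-→d6:-→d7:-→d8:-→d9:-→d10:-→d11:-→d12:-→d13:-→d14:-→d15:-→d16:-→d17:-→d18:-→d19:-→d20:-→d21:-→d22:-→d23:-→d24:-→d25:-→d26:-→d27:-→d28:-→d29:-→d30:-→d31:H1 -> H1
  add 0.0.0.0/0 -> H1 at depth 0
  add 31.0.0.0/8 -> H1 at depth 8
  lookup 31.212.188.202: bits 0001111111010100101111001100101 walk d0:H1→d1:-→d2:-→d3:-→d4:-→d5:-→d6:-→d7:-→d8:H1→d9:-→d10:-→d11:-→d12:-→d13:-→d14:-→d15:-→d16:-→d17:-→d18:-→d19:-→d20:-→d21:-→d22:-→d23:-→d24:-→d25:-→d26:-→d27:-→d28:-→d29:-→d30:-→d31:H1 -> H1
  add 35.34.208.162/31 -> H1 at depth 31
  add 0.0.0.0/0 -> H2 at depth 0
  lookup 31.212.188.202: bits 0001111111010100101111001100101 walk d0:H2→d1:-→d2:-→d3:-→d4:-→d5:-→d6:-→d7:-→d8:H1→d9:-→d10:-→d11:-→d12:-→d13:-→d14:-→d15:-→d16:-→d17:-→d18:-→d19:-→d20:-→d21:-→d22:-→d23:-→d24:-→d25:-→d26:-→d27:-→d28:-→d29:-→d30:-→d31:H1 -> H1
  add 35.34.208.160/27 -> H3 at depth 27
  add 31.212.188.192/27 -> H6 at depth 27
  - 35.34.208.160/27 clear@27
  add 31.212.176.0/20 -> H3 at depth 20
  add 35.0.0.0/8 -> H2 at depth 8
  lookup 239.249.195.93: bits ε walk d0:H2 -> H2
  add 35.34.208.160/28 -> H4 at depth 28
  add 0.0.0.0/0 -> H6 at depth 0
  lookup 130.37.44.22: bits ε walk d0:H6 -> H6
  lookup 31.212.176.10: bits 00011111110101001011 walk d0:H6→d1:-→d2:-→d3:-→d4:-→d5:-→d6:-→d7:-→d8:H1→d9:-→d10:-→d11:-→d12:-→d13:-→d14:-→d15:-→d16:-→d17:-→d18:-→d19:-→d20:H3 -> H3
  add 31.212.0.0/16 -> H4 at depth 16
  lookup 35.34.208.162: bits 0010001100100010110100001010001 walk d0:H6→d1:-→d2:-→d3:-→d4:-→d5:-→d6:-→d7:-→d8:H2→d9:-→d10:-→d11:-→d12:-→d13:-→d14:-→d15:-→d16:-→d17:-→d18:-→d19:-→d20:-→d21:-→d22:-→d23:-→d24:-→d25:-→d26:-→d27:-→d28:H4→d29:-→d30:-→d31:H1 -> H1
  add 35.0.0.0/8 -> H1 at depth 8
  - 31.212.176.0/20 clear@20
  add 35.34.208.0/23 -> H3 at depth 23
  lookup 35.34.208.160: bits 001000110010001011010000101000 walk d0:H6→d1:-→d2:-→d3:-→d4:-→d5:-→d6:-→d7:-→d8:H1→d9:-→d10:-→d11:-→d12:-→d13:-→d14:-→d15:-→d16:-→d17:-→d18:-→d19:-→d20:-→d21:-→d22:-→d23:H3→d24:-→d25:-→d26:-→d27:-→d28:H4→d29:-→d30:- -> H4
  - 35.0.0.0/8 clear@8

== LOOKUPS ==
["H1","no-route","H1","H1","H1","H2","H6","H3","H1","H4"]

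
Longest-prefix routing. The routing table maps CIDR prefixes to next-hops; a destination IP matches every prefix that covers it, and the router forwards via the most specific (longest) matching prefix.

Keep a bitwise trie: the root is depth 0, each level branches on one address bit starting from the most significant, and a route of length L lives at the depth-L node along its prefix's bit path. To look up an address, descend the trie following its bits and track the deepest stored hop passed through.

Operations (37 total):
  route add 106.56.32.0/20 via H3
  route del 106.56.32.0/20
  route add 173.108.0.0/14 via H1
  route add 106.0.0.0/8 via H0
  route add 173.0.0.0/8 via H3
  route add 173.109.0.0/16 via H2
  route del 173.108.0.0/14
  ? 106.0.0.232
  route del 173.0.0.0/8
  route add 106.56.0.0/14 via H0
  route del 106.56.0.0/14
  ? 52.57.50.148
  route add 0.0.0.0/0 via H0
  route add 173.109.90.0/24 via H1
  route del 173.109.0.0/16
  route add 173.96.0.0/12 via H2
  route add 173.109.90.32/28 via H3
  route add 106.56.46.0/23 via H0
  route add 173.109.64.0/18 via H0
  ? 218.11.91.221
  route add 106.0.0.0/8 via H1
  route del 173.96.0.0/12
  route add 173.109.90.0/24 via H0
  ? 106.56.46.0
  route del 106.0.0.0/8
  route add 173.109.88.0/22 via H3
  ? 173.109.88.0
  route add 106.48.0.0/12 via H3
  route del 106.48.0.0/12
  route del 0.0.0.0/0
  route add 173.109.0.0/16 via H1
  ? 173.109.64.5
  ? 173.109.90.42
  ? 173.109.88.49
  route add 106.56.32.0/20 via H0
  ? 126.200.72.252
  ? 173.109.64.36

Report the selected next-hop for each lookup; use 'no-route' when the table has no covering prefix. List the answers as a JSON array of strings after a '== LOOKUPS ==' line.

Process each operation:
  + 106.56.32.0/20 (H3) depth=20
  del 106.56.32.0/20 (clear depth 20)
  + 173.108.0.0/14 (H1) depth=14
  + 106.0.0.0/8 (H0) depth=8
  + 173.0.0.0/8 (H3) depth=8
  + 173.109.0.0/16 (H2) depth=16
  del 173.108.0.0/14 (clear depth 14)
  ? 106.0.0.232  path d0:-→d1:-→d2:-→d3:-→d4:-→d5:-→d6:-→d7:-→d8:H0→d9:-→d10:-  best=H0
  del 173.0.0.0/8 (clear depth 8)
  + 106.56.0.0/14 (H0) depth=14
  del 106.56.0.0/14 (clear depth 14)
  ? 52.57.50.148  path d0:-→d1:-  best=no-route
  + 0.0.0.0/0 (H0) depth=0
  + 173.109.90.0/24 (H1) depth=24
  del 173.109.0.0/16 (clear depth 16)
  + 173.96.0.0/12 (H2) depth=12
  + 173.109.90.32/28 (H3) depth=28
  + 106.56.46.0/23 (H0) depth=23
  + 173.109.64.0/18 (H0) depth=18
  ? 218.11.91.221  path d0:H0→d1:-  best=H0
  + 106.0.0.0/8 (H1) depth=8
  del 173.96.0.0/12 (clear depth 12)
  + 173.109.90.0/24 (H0) depth=24
  ? 106.56.46.0  path d0:H0→d1:-→d2:-→d3:-→d4:-→d5:-→d6:-→d7:-→d8:H1→d9:-→d10:-→d11:-→d12:-→d13:-→d14:-→d15:-→d16:-→d17:-→d18:-→d19:-→d20:-→d21:-→d22:-→d23:H0  best=H0
  del 106.0.0.0/8 (clear depth 8)
  + 173.109.88.0/22 (H3) depth=22
  ? 173.109.88.0  path d0:H0→d1:-→d2:-→d3:-→d4:-→d5:-→d6:-→d7:-→d8:-→d9:-→d10:-→d11:-→d12:-→d13:-→d14:-→d15:-→d16:-→d17:-→d18:H0→d19:-→d20:-→d21:-→d22:H3  best=H3
  + 106.48.0.0/12 (H3) depth=12
  del 106.48.0.0/12 (clear depth 12)
  del 0.0.0.0/0 (clear depth 0)
  + 173.109.0.0/16 (H1) depth=16
  ? 173.109.64.5  path d0:-→d1:-→d2:-→d3:-→d4:-→d5:-→d6:-→d7:-→d8:-→d9:-→d10:-→d11:-→d12:-→d13:-→d14:-→d15:-→d16:H1→d17:-→d18:H0→d19:-  best=H0
  ? 173.109.90.42  path d0:-→d1:-→d2:-→d3:-→d4:-→d5:-→d6:-→d7:-→d8:-→d9:-→d10:-→d11:-→d12:-→d13:-→d14:-→d15:-→d16:H1→d17:-→d18:H0→d19:-→d20:-→d21:-→d22:H3→d23:-→d24:H0→d25:-→d26:-→d27:-→d28:H3  best=H3
  ? 173.109.88.49  path d0:-→d1:-→d2:-→d3:-→d4:-→d5:-→d6:-→d7:-→d8:-→d9:-→d10:-→d11:-→d12:-→d13:-→d14:-→d15:-→d16:H1→d17:-→d18:H0→d19:-→d20:-→d21:-→d22:H3  best=H3
  + 106.56.32.0/20 (H0) depth=20
  ? 126.200.72.252  path d0:-→d1:-→d2:-→d3:-  best=no-route
  ? 173.109.64.36  path d0:-→d1:-→d2:-→d3:-→d4:-→d5:-→d6:-→d7:-→d8:-→d9:-→d10:-→d11:-→d12:-→d13:-→d14:-→d15:-→d16:H1→d17:-→d18:H0→d19:-  best=H0

== LOOKUPS ==
["H0","no-route","H0","H0","H3","H0","H3","H3","no-route","H0"]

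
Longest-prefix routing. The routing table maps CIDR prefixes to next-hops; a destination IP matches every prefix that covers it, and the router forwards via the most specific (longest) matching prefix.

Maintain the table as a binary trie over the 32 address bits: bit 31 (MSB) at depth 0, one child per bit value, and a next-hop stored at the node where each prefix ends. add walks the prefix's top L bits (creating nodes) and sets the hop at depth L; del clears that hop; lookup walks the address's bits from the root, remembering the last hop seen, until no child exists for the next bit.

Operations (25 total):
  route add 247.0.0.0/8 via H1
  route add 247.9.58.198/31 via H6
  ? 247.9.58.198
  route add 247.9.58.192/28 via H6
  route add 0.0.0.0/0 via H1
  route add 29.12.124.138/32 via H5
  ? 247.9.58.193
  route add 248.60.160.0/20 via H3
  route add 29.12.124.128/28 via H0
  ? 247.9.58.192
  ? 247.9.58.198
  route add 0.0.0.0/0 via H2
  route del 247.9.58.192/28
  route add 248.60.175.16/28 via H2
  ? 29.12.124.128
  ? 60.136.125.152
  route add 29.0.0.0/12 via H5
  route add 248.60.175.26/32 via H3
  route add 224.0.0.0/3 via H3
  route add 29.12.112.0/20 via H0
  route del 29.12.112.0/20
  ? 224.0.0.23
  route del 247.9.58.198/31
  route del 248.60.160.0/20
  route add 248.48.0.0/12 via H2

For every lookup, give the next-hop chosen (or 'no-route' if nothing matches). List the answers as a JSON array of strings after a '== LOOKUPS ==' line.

Apply in order:
  add 247.0.0.0/8 -> H1 at depth 8
  add 247.9.58.198/31 -> H6 at depth 31
  lookup 247.9.58.198: bits 1111011100001001001110101100011 walk d0:-→d1:-→d2:-→d3:-→d4:-→d5:-→d6:-→d7:-→d8:H1→d9:-→d10:-→d11:-→d12:-→d13:-→d14:-→d15:-→d16:-→d17:-→d18:-→d19:-→d20:-→d21:-→d22:-→d23:-→d24:-→d25:-→d26:-→d27:-→d28:-→d29:-→d30:-→d31:H6 -> H6
  add 247.9.58.192/28 -> H6 at depth 28
  add 0.0.0.0/0 -> H1 at depth 0
  add 29.12.124.138/32 -> H5 at depth 32
  lookup 247.9.58.193: bits 11110111000010010011101011000 walk d0:H1→d1:-→d2:-→d3:-→d4:-→d5:-→d6:-→d7:-→d8:H1→d9:-→d10:-→d11:-→d12:-→d13:-→d14:-→d15:-→d16:-→d17:-→d18:-→d19:-→d20:-→d21:-→d22:-→d23:-→d24:-→d25:-→d26:-→d27:-→d28:H6→d29:- -> H6
  add 248.60.160.0/20 -> H3 at depth 20
  add 29.12.124.128/28 -> H0 at depth 28
  lookup 247.9.58.192: bits 11110111000010010011101011000 walk d0:H1→d1:-→d2:-→d3:-→d4:-→d5:-→d6:-→d7:-→d8:H1→d9:-→d10:-→d11:-→d12:-→d13:-→d14:-→d15:-→d16:-→d17:-→d18:-→d19:-→d20:-→d21:-→d22:-→d23:-→d24:-→d25:-→d26:-→d27:-→d28:H6→d29:- -> H6
  lookup 247.9.58.198: bits 1111011100001001001110101100011 walk d0:H1→d1:-→d2:-→d3:-→d4:-→d5:-→d6:-→d7:-→d8:H1→d9:-→d10:-→d11:-→d12:-→d13:-→d14:-→d15:-→d16:-→d17:-→d18:-→d19:-→d20:-→d21:-→d22:-→d23:-→d24:-→d25:-→d26:-→d27:-→d28:H6→d29:-→d30:-→d31:H6 -> H6
  add 0.0.0.0/0 -> H2 at depth 0
  del 247.9.58.192/28 (clear depth 28)
  add 248.60.175.16/28 -> H2 at depth 28
  lookup 29.12.124.128: bits 0001110100001100011111001000 walk d0:H2→d1:-→d2:-→d3:-→d4:-→d5:-→d6:-→d7:-→d8:-→d9:-→d10:-→d11:-→d12:-→d13:-→d14:-→d15:-→d16:-→d17:-→d18:-→d19:-→d20:-→d21:-→d22:-→d23:-→d24:-→d25:-→d26:-→d27:-→d28:H0 -> H0
  lookup 60.136.125.152: bits 00 walk d0:H2→d1:-→d2:- -> H2
  add 29.0.0.0/12 -> H5 at depth 12
  add 248.60.175.26/32 -> H3 at depth 32
  add 224.0.0.0/3 -> H3 at depth 3
  add 29.12.112.0/20 -> H0 at depth 20
  del 29.12.112.0/20 (clear depth 20)
  lookup 224.0.0.23: bits 111 walk d0:H2→d1:-→d2:-→d3:H3 -> H3
  del 247.9.58.198/31 (clear depth 31)
  del 248.60.160.0/20 (clear depth 20)
  add 248.48.0.0/12 -> H2 at depth 12

== LOOKUPS ==
["H6","H6","H6","H6","H0","H2","H3"]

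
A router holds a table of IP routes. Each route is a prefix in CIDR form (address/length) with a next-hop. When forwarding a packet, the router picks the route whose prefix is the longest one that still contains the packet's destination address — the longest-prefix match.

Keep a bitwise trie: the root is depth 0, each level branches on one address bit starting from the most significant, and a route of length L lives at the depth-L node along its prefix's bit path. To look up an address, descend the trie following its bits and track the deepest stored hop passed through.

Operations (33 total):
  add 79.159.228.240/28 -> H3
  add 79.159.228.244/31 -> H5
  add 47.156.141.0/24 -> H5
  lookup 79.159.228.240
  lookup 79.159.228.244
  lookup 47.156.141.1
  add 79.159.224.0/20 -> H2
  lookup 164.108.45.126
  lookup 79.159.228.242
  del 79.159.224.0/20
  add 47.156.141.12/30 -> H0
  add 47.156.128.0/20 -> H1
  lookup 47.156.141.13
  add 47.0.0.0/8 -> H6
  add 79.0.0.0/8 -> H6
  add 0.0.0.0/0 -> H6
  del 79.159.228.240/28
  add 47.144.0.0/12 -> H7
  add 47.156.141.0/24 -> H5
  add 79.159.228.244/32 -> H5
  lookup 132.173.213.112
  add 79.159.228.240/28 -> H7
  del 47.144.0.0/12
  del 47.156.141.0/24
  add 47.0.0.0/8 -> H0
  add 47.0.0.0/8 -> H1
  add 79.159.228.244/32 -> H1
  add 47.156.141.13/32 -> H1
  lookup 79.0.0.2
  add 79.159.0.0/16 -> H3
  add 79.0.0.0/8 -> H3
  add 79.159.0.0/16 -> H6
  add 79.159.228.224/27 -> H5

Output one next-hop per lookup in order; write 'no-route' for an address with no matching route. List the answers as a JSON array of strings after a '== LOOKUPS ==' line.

Trace:
  + 79.159.228.240/28 (H3) depth=28
  + 79.159.228.244/31 (H5) depth=31
  + 47.156.141.0/24 (H5) depth=24
  Q 79.159.228.240: descend 01001111100111111110010011110 ; hops seen [H3] ; pick H3
  Q 79.159.228.244: descend 0100111110011111111001001111010 ; hops seen [H3,H5] ; pick H5
  Q 47.156.141.1: descend 001011111001110010001101 ; hops seen [H5] ; pick H5
  + 79.159.224.0/20 (H2) depth=20
  Q 164.108.45.126: descend ε ; hops seen [∅] ; pick no-route
  Q 79.159.228.242: descend 01001111100111111110010011110 ; hops seen [H2,H3] ; pick H3
  - 79.159.224.0/20 clear@20
  + 47.156.141.12/30 (H0) depth=30
  + 47.156.128.0/20 (H1) depth=20
  Q 47.156.141.13: descend 001011111001110010001101000011 ; hops seen [H1,H5,H0] ; pick H0
  + 47.0.0.0/8 (H6) depth=8
  + 79.0.0.0/8 (H6) depth=8
  + 0.0.0.0/0 (H6) depth=0
  - 79.159.228.240/28 clear@28
  + 47.144.0.0/12 (H7) depth=12
  + 47.156.141.0/24 (H5) depth=24
  + 79.159.228.244/32 (H5) depth=32
  Q 132.173.213.112: descend ε ; hops seen [H6] ; pick H6
  + 79.159.228.240/28 (H7) depth=28
  - 47.144.0.0/12 clear@12
  - 47.156.141.0/24 clear@24
  + 47.0.0.0/8 (H0) depth=8
  + 47.0.0.0/8 (H1) depth=8
  + 79.159.228.244/32 (H1) depth=32
  + 47.156.141.13/32 (H1) depth=32
  Q 79.0.0.2: descend 01001111 ; hops seen [H6,H6] ; pick H6
  + 79.159.0.0/16 (H3) depth=16
  + 79.0.0.0/8 (H3) depth=8
  + 79.159.0.0/16 (H6) depth=16
  + 79.159.228.224/27 (H5) depth=27

== LOOKUPS ==
["H3","H5","H5","no-route","H3","H0","H6","H6"]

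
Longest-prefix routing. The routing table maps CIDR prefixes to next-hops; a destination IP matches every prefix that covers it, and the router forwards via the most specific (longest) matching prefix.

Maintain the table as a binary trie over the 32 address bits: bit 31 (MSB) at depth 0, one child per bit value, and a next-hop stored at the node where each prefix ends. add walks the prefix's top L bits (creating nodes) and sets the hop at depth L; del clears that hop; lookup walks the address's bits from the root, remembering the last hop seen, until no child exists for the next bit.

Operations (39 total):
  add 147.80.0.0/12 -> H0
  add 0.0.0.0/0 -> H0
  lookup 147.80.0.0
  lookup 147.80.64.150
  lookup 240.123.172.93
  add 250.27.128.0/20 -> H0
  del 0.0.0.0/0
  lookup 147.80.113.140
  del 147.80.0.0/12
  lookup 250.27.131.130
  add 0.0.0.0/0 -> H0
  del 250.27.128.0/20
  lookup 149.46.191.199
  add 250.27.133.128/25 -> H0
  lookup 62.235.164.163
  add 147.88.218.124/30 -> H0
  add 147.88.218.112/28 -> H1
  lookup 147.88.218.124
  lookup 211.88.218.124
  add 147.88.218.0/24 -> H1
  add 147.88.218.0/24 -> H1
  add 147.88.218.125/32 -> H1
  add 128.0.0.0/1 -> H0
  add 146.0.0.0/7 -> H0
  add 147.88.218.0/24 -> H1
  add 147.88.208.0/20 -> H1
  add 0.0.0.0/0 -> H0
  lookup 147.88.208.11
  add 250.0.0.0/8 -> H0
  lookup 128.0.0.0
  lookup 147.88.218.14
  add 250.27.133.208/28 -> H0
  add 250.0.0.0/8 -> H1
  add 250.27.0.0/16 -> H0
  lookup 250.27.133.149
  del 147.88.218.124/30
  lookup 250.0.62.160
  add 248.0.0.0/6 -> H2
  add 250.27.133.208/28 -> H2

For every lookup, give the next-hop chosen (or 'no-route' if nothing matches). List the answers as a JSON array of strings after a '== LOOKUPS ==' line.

Trace:
  add 147.80.0.0/12 -> H0 at depth 12
  add 0.0.0.0/0 -> H0 at depth 0
  Q 147.80.0.0: descend 100100110101 ; hops seen [H0,H0] ; pick H0
  Q 147.80.64.150: descend 100100110101 ; hops seen [H0,H0] ; pick H0
  Q 240.123.172.93: descend 1 ; hops seen [H0] ; pick H0
  add 250.27.128.0/20 -> H0 at depth 20
  - 0.0.0.0/0 clear@0
  Q 147.80.113.140: descend 100100110101 ; hops seen [H0] ; pick H0
  - 147.80.0.0/12 clear@12
  Q 250.27.131.130: descend 11111010000110111000 ; hops seen [H0] ; pick H0
  add 0.0.0.0/0 -> H0 at depth 0
  - 250.27.128.0/20 clear@20
  Q 149.46.191.199: descend 10010 ; hops seen [H0] ; pick H0
  add 250.27.133.128/25 -> H0 at depth 25
  Q 62.235.164.163: descend ε ; hops seen [H0] ; pick H0
  add 147.88.218.124/30 -> H0 at depth 30
  add 147.88.218.112/28 -> H1 at depth 28
  Q 147.88.218.124: descend 100100110101100011011010011111 ; hops seen [H0,H1,H0] ; pick H0
  Q 211.88.218.124: descend 11 ; hops seen [H0] ; pick H0
  add 147.88.218.0/24 -> H1 at depth 24
  add 147.88.218.0/24 -> H1 at depth 24
  add 147.88.218.125/32 -> H1 at depth 32
  add 128.0.0.0/1 -> H0 at depth 1
  add 146.0.0.0/7 -> H0 at depth 7
  add 147.88.218.0/24 -> H1 at depth 24
  add 147.88.208.0/20 -> H1 at depth 20
  add 0.0.0.0/0 -> H0 at depth 0
  Q 147.88.208.11: descend 10010011010110001101 ; hops seen [H0,H0,H0,H1] ; pick H1
  add 250.0.0.0/8 -> H0 at depth 8
  Q 128.0.0.0: descend 100 ; hops seen [H0,H0] ; pick H0
  Q 147.88.218.14: descend 1001001101011000110110100 ; hops seen [H0,H0,H0,H1,H1] ; pick H1
  add 250.27.133.208/28 -> H0 at depth 28
  add 250.0.0.0/8 -> H1 at depth 8
  add 250.27.0.0/16 -> H0 at depth 16
  Q 250.27.133.149: descend 1111101000011011100001011 ; hops seen [H0,H0,H1,H0,H0] ; pick H0
  - 147.88.218.124/30 clear@30
  Q 250.0.62.160: descend 11111010000 ; hops seen [H0,H0,H1] ; pick H1
  add 248.0.0.0/6 -> H2 at depth 6
  add 250.27.133.208/28 -> H2 at depth 28

== LOOKUPS ==
["H0","H0","H0","H0","H0","H0","H0","H0","H0","H1","H0","H1","H0","H1"]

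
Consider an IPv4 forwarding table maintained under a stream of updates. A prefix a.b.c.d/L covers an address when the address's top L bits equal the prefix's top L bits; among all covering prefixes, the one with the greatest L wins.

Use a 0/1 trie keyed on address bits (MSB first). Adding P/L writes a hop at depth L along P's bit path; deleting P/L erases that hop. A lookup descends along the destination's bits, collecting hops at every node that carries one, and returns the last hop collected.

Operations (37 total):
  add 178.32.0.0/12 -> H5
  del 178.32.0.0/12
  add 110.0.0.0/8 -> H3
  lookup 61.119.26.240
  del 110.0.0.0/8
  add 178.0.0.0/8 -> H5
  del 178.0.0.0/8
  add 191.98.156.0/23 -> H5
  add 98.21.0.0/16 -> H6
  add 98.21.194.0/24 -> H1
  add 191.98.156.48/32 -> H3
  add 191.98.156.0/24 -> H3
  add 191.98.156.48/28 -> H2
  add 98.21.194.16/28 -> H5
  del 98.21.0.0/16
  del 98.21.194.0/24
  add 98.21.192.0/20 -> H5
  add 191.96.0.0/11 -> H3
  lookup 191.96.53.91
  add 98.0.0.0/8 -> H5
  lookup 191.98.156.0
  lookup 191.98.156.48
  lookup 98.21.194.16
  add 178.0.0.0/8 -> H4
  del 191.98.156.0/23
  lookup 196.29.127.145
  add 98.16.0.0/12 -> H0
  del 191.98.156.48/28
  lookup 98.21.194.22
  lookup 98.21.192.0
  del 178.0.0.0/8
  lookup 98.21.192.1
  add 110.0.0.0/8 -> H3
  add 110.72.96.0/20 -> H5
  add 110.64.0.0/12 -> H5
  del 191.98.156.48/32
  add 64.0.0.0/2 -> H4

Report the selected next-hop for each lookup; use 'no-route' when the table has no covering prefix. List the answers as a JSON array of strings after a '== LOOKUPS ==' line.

Apply in order:
  add 178.32.0.0/12 -> H5 at depth 12
  - 178.32.0.0/12 clear@12
  add 110.0.0.0/8 -> H3 at depth 8
  lookup 61.119.26.240: bits 0 walk d0:-→d1:- -> no-route
  - 110.0.0.0/8 clear@8
  add 178.0.0.0/8 -> H5 at depth 8
  - 178.0.0.0/8 clear@8
  add 191.98.156.0/23 -> H5 at depth 23
  add 98.21.0.0/16 -> H6 at depth 16
  add 98.21.194.0/24 -> H1 at depth 24
  add 191.98.156.48/32 -> H3 at depth 32
  add 191.98.156.0/24 -> H3 at depth 24
  add 191.98.156.48/28 -> H2 at depth 28
  add 98.21.194.16/28 -> H5 at depth 28
  - 98.21.0.0/16 clear@16
  - 98.21.194.0/24 clear@24
  add 98.21.192.0/20 -> H5 at depth 20
  add 191.96.0.0/11 -> H3 at depth 11
  lookup 191.96.53.91: bits 10111111011000 walk d0:-→d1:-→d2:-→d3:-→d4:-→d5:-→d6:-→d7:-→d8:-→d9:-→d10:-→d11:H3→d12:-→d13:-→d14:- -> H3
  add 98.0.0.0/8 -> H5 at depth 8
  lookup 191.98.156.0: bits 10111111011000101001110000 walk d0:-→d1:-→d2:-→d3:-→d4:-→d5:-→d6:-→d7:-→d8:-→d9:-→d10:-→d11:H3→d12:-→d13:-→d14:-→d15:-→d16:-→d17:-→d18:-→d19:-→d20:-→d21:-→d22:-→d23:H5→d24:H3→d25:-→d26:- -> H3
  lookup 191.98.156.48: bits 10111111011000101001110000110000 walk d0:-→d1:-→d2:-→d3:-→d4:-→d5:-→d6:-→d7:-→d8:-→d9:-→d10:-→d11:H3→d12:-→d13:-→d14:-→d15:-→d16:-→d17:-→d18:-→d19:-→d20:-→d21:-→d22:-→d23:H5→d24:H3→d25:-→d26:-→d27:-→d28:H2→d29:-→d30:-→d31:-→d32:H3 -> H3
  lookup 98.21.194.16: bits 0110001000010101110000100001 walk d0:-→d1:-→d2:-→d3:-→d4:-→d5:-→d6:-→d7:-→d8:H5→d9:-→d10:-→d11:-→d12:-→d13:-→d14:-→d15:-→d16:-→d17:-→d18:-→d19:-→d20:H5→d21:-→d22:-→d23:-→d24:-→d25:-→d26:-→d27:-→d28:H5 -> H5
  add 178.0.0.0/8 -> H4 at depth 8
  - 191.98.156.0/23 clear@23
  lookup 196.29.127.145: bits 1 walk d0:-→d1:- -> no-route
  add 98.16.0.0/12 -> H0 at depth 12
  - 191.98.156.48/28 clear@28
  lookup 98.21.194.22: bits 0110001000010101110000100001 walk d0:-→d1:-→d2:-→d3:-→d4:-→d5:-→d6:-→d7:-→d8:H5→d9:-→d10:-→d11:-→d12:H0→d13:-→d14:-→d15:-→d16:-→d17:-→d18:-→d19:-→d20:H5→d21:-→d22:-→d23:-→d24:-→d25:-→d26:-→d27:-→d28:H5 -> H5
  lookup 98.21.192.0: bits 0110001000010101110000 walk d0:-→d1:-→d2:-→d3:-→d4:-→d5:-→d6:-→d7:-→d8:H5→d9:-→d10:-→d11:-→d12:H0→d13:-→d14:-→d15:-→d16:-→d17:-→d18:-→d19:-→d20:H5→d21:-→d22:- -> H5
  - 178.0.0.0/8 clear@8
  lookup 98.21.192.1: bits 0110001000010101110000 walk d0:-→d1:-→d2:-→d3:-→d4:-→d5:-→d6:-→d7:-→d8:H5→d9:-→d10:-→d11:-→d12:H0→d13:-→d14:-→d15:-→d16:-→d17:-→d18:-→d19:-→d20:H5→d21:-→d22:- -> H5
  add 110.0.0.0/8 -> H3 at depth 8
  add 110.72.96.0/20 -> H5 at depth 20
  add 110.64.0.0/12 -> H5 at depth 12
  - 191.98.156.48/32 clear@32
  add 64.0.0.0/2 -> H4 at depth 2

== LOOKUPS ==
["no-route","H3","H3","H3","H5","no-route","H5","H5","H5"]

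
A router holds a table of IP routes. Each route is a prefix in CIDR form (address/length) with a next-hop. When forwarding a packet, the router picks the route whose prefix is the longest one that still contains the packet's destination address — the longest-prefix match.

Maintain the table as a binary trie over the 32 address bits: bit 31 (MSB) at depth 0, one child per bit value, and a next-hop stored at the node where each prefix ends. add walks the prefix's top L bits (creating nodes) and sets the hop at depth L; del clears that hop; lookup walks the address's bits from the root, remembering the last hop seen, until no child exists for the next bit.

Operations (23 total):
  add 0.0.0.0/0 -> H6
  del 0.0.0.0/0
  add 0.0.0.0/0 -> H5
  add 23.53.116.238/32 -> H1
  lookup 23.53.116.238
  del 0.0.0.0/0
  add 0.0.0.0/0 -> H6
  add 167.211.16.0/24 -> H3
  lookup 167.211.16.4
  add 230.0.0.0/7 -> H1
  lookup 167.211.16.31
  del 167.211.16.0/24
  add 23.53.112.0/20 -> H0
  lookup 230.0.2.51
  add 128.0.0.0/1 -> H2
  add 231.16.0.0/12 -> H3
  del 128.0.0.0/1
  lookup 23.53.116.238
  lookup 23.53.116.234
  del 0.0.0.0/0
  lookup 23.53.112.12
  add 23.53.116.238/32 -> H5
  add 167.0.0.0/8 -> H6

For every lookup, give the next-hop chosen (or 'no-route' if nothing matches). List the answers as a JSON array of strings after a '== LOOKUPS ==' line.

Process each operation:
  add 0.0.0.0/0 -> H6 at depth 0
  del 0.0.0.0/0 (clear depth 0)
  add 0.0.0.0/0 -> H5 at depth 0
  add 23.53.116.238/32 -> H1 at depth 32
  Q 23.53.116.238: descend 00010111001101010111010011101110 ; hops seen [H5,H1] ; pick H1
  del 0.0.0.0/0 (clear depth 0)
  add 0.0.0.0/0 -> H6 at depth 0
  add 167.211.16.0/24 -> H3 at depth 24
  Q 167.211.16.4: descend 101001111101001100010000 ; hops seen [H6,H3] ; pick H3
  add 230.0.0.0/7 -> H1 at depth 7
  Q 167.211.16.31: descend 101001111101001100010000 ; hops seen [H6,H3] ; pick H3
  del 167.211.16.0/24 (clear depth 24)
  add 23.53.112.0/20 -> H0 at depth 20
  Q 230.0.2.51: descend 1110011 ; hops seen [H6,H1] ; pick H1
  add 128.0.0.0/1 -> H2 at depth 1
  add 231.16.0.0/12 -> H3 at depth 12
  del 128.0.0.0/1 (clear depth 1)
  Q 23.53.116.238: descend 00010111001101010111010011101110 ; hops seen [H6,H0,H1] ; pick H1
  Q 23.53.116.234: descend 00010111001101010111010011101 ; hops seen [H6,H0] ; pick H0
  del 0.0.0.0/0 (clear depth 0)
  Q 23.53.112.12: descend 000101110011010101110 ; hops seen [H0] ; pick H0
  add 23.53.116.238/32 -> H5 at depth 32
  add 167.0.0.0/8 -> H6 at depth 8

== LOOKUPS ==
["H1","H3","H3","H1","H1","H0","H0"]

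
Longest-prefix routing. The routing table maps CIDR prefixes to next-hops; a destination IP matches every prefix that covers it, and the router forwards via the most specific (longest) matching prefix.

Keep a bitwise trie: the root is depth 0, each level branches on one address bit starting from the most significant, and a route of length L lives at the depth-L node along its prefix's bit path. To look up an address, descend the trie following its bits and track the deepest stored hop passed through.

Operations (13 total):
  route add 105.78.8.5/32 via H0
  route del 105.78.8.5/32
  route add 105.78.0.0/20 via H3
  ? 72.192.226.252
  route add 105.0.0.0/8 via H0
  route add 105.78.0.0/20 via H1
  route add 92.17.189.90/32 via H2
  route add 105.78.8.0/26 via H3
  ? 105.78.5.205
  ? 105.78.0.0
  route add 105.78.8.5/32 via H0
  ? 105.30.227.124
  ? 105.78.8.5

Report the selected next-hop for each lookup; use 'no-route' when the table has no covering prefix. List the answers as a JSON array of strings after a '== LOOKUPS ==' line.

Apply in order:
  add 105.78.8.5/32 -> H0 at depth 32
  - 105.78.8.5/32 clear@32
  add 105.78.0.0/20 -> H3 at depth 20
  lookup 72.192.226.252: bits 01 walk d0:-→d1:-→d2:- -> no-route
  add 105.0.0.0/8 -> H0 at depth 8
  add 105.78.0.0/20 -> H1 at depth 20
  add 92.17.189.90/32 -> H2 at depth 32
  add 105.78.8.0/26 -> H3 at depth 26
  lookup 105.78.5.205: bits 01101001010011100000 walk d0:-→d1:-→d2:-→d3:-→d4:-→d5:-→d6:-→d7:-→d8:H0→d9:-→d10:-→d11:-→d12:-→d13:-→d14:-→d15:-→d16:-→d17:-→d18:-→d19:-→d20:H1 -> H1
  lookup 105.78.0.0: bits 01101001010011100000 walk d0:-→d1:-→d2:-→d3:-→d4:-→d5:-→d6:-→d7:-→d8:H0→d9:-→d10:-→d11:-→d12:-→d13:-→d14:-→d15:-→d16:-→d17:-→d18:-→d19:-→d20:H1 -> H1
  add 105.78.8.5/32 -> H0 at depth 32
  lookup 105.30.227.124: bits 011010010 walk d0:-→d1:-→d2:-→d3:-→d4:-→d5:-→d6:-→d7:-→d8:H0→d9:- -> H0
  lookup 105.78.8.5: bits 01101001010011100000100000000101 walk d0:-→d1:-→d2:-→d3:-→d4:-→d5:-→d6:-→d7:-→d8:H0→d9:-→d10:-→d11:-→d12:-→d13:-→d14:-→d15:-→d16:-→d17:-→d18:-→d19:-→d20:H1→d21:-→d22:-→d23:-→d24:-→d25:-→d26:H3→d27:-→d28:-→d29:-→d30:-→d31:-→d32:H0 -> H0

== LOOKUPS ==
["no-route","H1","H1","H0","H0"]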